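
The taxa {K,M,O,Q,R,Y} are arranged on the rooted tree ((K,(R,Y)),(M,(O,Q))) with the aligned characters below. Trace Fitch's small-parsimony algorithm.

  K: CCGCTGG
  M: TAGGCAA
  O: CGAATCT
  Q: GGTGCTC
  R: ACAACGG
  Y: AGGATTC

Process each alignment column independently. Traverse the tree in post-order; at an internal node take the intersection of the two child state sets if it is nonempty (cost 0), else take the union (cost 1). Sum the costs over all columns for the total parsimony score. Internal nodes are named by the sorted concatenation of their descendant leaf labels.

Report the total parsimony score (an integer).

[col 0] RY: children R:{A}, Y:{A} ∩→ {A}; cost 0
[col 0] KRY: children K:{C}, RY:{A} ∪→ {A,C}; cost 1
[col 0] OQ: children O:{C}, Q:{G} ∪→ {C,G}; cost 1
[col 0] MOQ: children M:{T}, OQ:{C,G} ∪→ {C,G,T}; cost 1
[col 0] KMOQRY: children KRY:{A,C}, MOQ:{C,G,T} ∩→ {C}; cost 0
[col 1] RY: children R:{C}, Y:{G} ∪→ {C,G}; cost 1
[col 1] KRY: children K:{C}, RY:{C,G} ∩→ {C}; cost 0
[col 1] OQ: children O:{G}, Q:{G} ∩→ {G}; cost 0
[col 1] MOQ: children M:{A}, OQ:{G} ∪→ {A,G}; cost 1
[col 1] KMOQRY: children KRY:{C}, MOQ:{A,G} ∪→ {A,C,G}; cost 1
[col 2] RY: children R:{A}, Y:{G} ∪→ {A,G}; cost 1
[col 2] KRY: children K:{G}, RY:{A,G} ∩→ {G}; cost 0
[col 2] OQ: children O:{A}, Q:{T} ∪→ {A,T}; cost 1
[col 2] MOQ: children M:{G}, OQ:{A,T} ∪→ {A,G,T}; cost 1
[col 2] KMOQRY: children KRY:{G}, MOQ:{A,G,T} ∩→ {G}; cost 0
[col 3] RY: children R:{A}, Y:{A} ∩→ {A}; cost 0
[col 3] KRY: children K:{C}, RY:{A} ∪→ {A,C}; cost 1
[col 3] OQ: children O:{A}, Q:{G} ∪→ {A,G}; cost 1
[col 3] MOQ: children M:{G}, OQ:{A,G} ∩→ {G}; cost 0
[col 3] KMOQRY: children KRY:{A,C}, MOQ:{G} ∪→ {A,C,G}; cost 1
[col 4] RY: children R:{C}, Y:{T} ∪→ {C,T}; cost 1
[col 4] KRY: children K:{T}, RY:{C,T} ∩→ {T}; cost 0
[col 4] OQ: children O:{T}, Q:{C} ∪→ {C,T}; cost 1
[col 4] MOQ: children M:{C}, OQ:{C,T} ∩→ {C}; cost 0
[col 4] KMOQRY: children KRY:{T}, MOQ:{C} ∪→ {C,T}; cost 1
[col 5] RY: children R:{G}, Y:{T} ∪→ {G,T}; cost 1
[col 5] KRY: children K:{G}, RY:{G,T} ∩→ {G}; cost 0
[col 5] OQ: children O:{C}, Q:{T} ∪→ {C,T}; cost 1
[col 5] MOQ: children M:{A}, OQ:{C,T} ∪→ {A,C,T}; cost 1
[col 5] KMOQRY: children KRY:{G}, MOQ:{A,C,T} ∪→ {A,C,G,T}; cost 1
[col 6] RY: children R:{G}, Y:{C} ∪→ {C,G}; cost 1
[col 6] KRY: children K:{G}, RY:{C,G} ∩→ {G}; cost 0
[col 6] OQ: children O:{T}, Q:{C} ∪→ {C,T}; cost 1
[col 6] MOQ: children M:{A}, OQ:{C,T} ∪→ {A,C,T}; cost 1
[col 6] KMOQRY: children KRY:{G}, MOQ:{A,C,T} ∪→ {A,C,G,T}; cost 1
per-site changes: [3, 3, 3, 3, 3, 4, 4]; total = 23

23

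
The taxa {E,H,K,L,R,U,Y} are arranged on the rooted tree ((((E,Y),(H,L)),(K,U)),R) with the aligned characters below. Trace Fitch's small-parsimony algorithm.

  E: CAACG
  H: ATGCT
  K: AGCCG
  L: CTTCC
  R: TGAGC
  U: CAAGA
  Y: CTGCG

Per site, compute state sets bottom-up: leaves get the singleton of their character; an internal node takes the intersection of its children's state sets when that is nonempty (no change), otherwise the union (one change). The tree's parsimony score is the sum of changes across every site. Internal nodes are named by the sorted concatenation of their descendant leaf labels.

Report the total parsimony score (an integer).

EY@0: {C} ∩ {C} = {C} (intersection, +0)
HL@0: {A} ∪ {C} = {A,C} (union, +1)
EHLY@0: {C} ∩ {A,C} = {C} (intersection, +0)
KU@0: {A} ∪ {C} = {A,C} (union, +1)
EHKLUY@0: {C} ∩ {A,C} = {C} (intersection, +0)
EHKLRUY@0: {C} ∪ {T} = {C,T} (union, +1)
EY@1: {A} ∪ {T} = {A,T} (union, +1)
HL@1: {T} ∩ {T} = {T} (intersection, +0)
EHLY@1: {A,T} ∩ {T} = {T} (intersection, +0)
KU@1: {G} ∪ {A} = {A,G} (union, +1)
EHKLUY@1: {T} ∪ {A,G} = {A,G,T} (union, +1)
EHKLRUY@1: {A,G,T} ∩ {G} = {G} (intersection, +0)
EY@2: {A} ∪ {G} = {A,G} (union, +1)
HL@2: {G} ∪ {T} = {G,T} (union, +1)
EHLY@2: {A,G} ∩ {G,T} = {G} (intersection, +0)
KU@2: {C} ∪ {A} = {A,C} (union, +1)
EHKLUY@2: {G} ∪ {A,C} = {A,C,G} (union, +1)
EHKLRUY@2: {A,C,G} ∩ {A} = {A} (intersection, +0)
EY@3: {C} ∩ {C} = {C} (intersection, +0)
HL@3: {C} ∩ {C} = {C} (intersection, +0)
EHLY@3: {C} ∩ {C} = {C} (intersection, +0)
KU@3: {C} ∪ {G} = {C,G} (union, +1)
EHKLUY@3: {C} ∩ {C,G} = {C} (intersection, +0)
EHKLRUY@3: {C} ∪ {G} = {C,G} (union, +1)
EY@4: {G} ∩ {G} = {G} (intersection, +0)
HL@4: {T} ∪ {C} = {C,T} (union, +1)
EHLY@4: {G} ∪ {C,T} = {C,G,T} (union, +1)
KU@4: {G} ∪ {A} = {A,G} (union, +1)
EHKLUY@4: {C,G,T} ∩ {A,G} = {G} (intersection, +0)
EHKLRUY@4: {G} ∪ {C} = {C,G} (union, +1)
per-site changes: [3, 3, 4, 2, 4]; total = 16

16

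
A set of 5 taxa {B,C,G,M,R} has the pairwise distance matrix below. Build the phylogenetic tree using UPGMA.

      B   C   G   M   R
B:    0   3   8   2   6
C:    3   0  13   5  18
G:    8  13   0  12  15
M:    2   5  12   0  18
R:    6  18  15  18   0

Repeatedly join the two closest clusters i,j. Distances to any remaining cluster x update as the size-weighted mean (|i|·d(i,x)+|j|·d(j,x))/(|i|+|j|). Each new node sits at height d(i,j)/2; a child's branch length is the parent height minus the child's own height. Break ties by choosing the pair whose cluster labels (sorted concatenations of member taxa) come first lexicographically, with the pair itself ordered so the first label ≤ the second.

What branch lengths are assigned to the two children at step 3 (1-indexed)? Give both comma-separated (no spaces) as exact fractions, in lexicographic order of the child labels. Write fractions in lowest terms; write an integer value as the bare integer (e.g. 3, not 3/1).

1. join B+M (d=2) ⇒ BM; edges |B|=1, |M|=1
  updated: d(BM,C)=4, d(BM,G)=10, d(BM,R)=12
2. join BM+C (d=4) ⇒ BCM; edges |BM|=1, |C|=2
  updated: d(BCM,G)=11, d(BCM,R)=14
3. join BCM+G (d=11) ⇒ BCGM; edges |BCM|=7/2, |G|=11/2
  updated: d(BCGM,R)=57/4
4. join BCGM+R (d=57/4) ⇒ BCGMR; edges |BCGM|=13/8, |R|=57/8
final tree: ((((B:1,M:1):1,C:2):7/2,G:11/2):13/8,R:57/8)
total length: 91/4

7/2,11/2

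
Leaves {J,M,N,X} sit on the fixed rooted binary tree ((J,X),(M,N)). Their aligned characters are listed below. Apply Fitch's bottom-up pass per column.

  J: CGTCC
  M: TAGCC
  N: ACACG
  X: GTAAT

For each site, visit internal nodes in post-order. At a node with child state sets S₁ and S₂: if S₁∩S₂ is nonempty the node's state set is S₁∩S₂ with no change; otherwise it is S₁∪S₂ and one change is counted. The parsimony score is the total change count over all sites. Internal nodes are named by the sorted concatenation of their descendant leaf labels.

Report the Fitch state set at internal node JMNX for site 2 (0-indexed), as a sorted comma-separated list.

JX@0: {C} ∪ {G} = {C,G} (union, +1)
MN@0: {T} ∪ {A} = {A,T} (union, +1)
JMNX@0: {C,G} ∪ {A,T} = {A,C,G,T} (union, +1)
JX@1: {G} ∪ {T} = {G,T} (union, +1)
MN@1: {A} ∪ {C} = {A,C} (union, +1)
JMNX@1: {G,T} ∪ {A,C} = {A,C,G,T} (union, +1)
JX@2: {T} ∪ {A} = {A,T} (union, +1)
MN@2: {G} ∪ {A} = {A,G} (union, +1)
JMNX@2: {A,T} ∩ {A,G} = {A} (intersection, +0)
JX@3: {C} ∪ {A} = {A,C} (union, +1)
MN@3: {C} ∩ {C} = {C} (intersection, +0)
JMNX@3: {A,C} ∩ {C} = {C} (intersection, +0)
JX@4: {C} ∪ {T} = {C,T} (union, +1)
MN@4: {C} ∪ {G} = {C,G} (union, +1)
JMNX@4: {C,T} ∩ {C,G} = {C} (intersection, +0)
per-site changes: [3, 3, 2, 1, 2]; total = 11

A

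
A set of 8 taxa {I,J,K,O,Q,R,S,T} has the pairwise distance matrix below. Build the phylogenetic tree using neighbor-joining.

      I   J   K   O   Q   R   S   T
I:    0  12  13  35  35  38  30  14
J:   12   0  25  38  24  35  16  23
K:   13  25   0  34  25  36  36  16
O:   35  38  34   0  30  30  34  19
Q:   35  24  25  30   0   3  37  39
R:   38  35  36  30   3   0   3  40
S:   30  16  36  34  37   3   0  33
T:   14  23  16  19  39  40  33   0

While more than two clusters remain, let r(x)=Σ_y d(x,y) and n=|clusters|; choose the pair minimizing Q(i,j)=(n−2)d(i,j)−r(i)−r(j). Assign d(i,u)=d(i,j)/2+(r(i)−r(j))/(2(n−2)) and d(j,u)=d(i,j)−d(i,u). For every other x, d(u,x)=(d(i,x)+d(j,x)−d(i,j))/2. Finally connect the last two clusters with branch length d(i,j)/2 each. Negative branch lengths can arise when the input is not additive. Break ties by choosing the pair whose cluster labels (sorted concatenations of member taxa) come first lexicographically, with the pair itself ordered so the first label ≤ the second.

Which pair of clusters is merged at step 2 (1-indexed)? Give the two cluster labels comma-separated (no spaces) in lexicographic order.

step 1: merge (Q,R) at d=3, Q=-360; branch lengths Q→13/6, R→5/6; new cluster QR
  updated: d(I,QR)=35, d(J,QR)=28, d(K,QR)=29, d(O,QR)=57/2, d(QR,S)=37/2, d(QR,T)=38
step 2: merge (QR,S) at d=37/2, Q=-252; branch lengths QR→51/5, S→83/10; new cluster QRS
  updated: d(I,QRS)=93/4, d(J,QRS)=51/4, d(K,QRS)=93/4, d(O,QRS)=22, d(QRS,T)=105/4
step 3: merge (O,T) at d=19, Q=-681/4; branch lengths O→503/32, T→105/32; new cluster OT
  updated: d(I,OT)=15, d(J,OT)=21, d(K,OT)=31/2, d(OT,QRS)=117/8
step 4: merge (J,QRS) at d=51/4, Q=-851/8; branch lengths J→281/48, QRS→331/48; new cluster JQRS
  updated: d(I,JQRS)=45/4, d(JQRS,K)=71/4, d(JQRS,OT)=183/16
step 5: merge (I,K) at d=13, Q=-119/2; branch lengths I→19/4, K→33/4; new cluster IK
  updated: d(IK,JQRS)=8, d(IK,OT)=35/4
step 6: merge (IK,JQRS) at d=8, Q=-451/16; branch lengths IK→85/32, JQRS→171/32; new cluster IJKQRS
  updated: d(IJKQRS,OT)=195/32
step 7: merge (IJKQRS,OT) at d=195/32; branch lengths IJKQRS→195/64, OT→195/64; new cluster IJKOQRST
final tree: (((I:19/4,K:33/4):85/32,(J:281/48,((Q:13/6,R:5/6):51/5,S:83/10):331/48):171/32):195/64,(O:503/32,T:105/32):195/64)
total length: 2571/32

QR,S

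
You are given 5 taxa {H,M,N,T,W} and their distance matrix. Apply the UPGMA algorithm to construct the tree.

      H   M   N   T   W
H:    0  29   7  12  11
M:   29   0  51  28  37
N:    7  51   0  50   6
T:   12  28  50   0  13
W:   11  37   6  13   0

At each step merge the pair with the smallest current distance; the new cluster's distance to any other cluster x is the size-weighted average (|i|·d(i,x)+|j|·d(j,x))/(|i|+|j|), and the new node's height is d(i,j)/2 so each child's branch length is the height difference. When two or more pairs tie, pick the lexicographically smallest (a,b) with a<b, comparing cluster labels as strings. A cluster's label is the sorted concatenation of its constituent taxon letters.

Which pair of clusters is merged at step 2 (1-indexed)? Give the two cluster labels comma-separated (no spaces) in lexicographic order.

iteration 1: select N,W (d=6); attach at lengths (3, 3); label the merged cluster NW
  updated: d(H,NW)=9, d(M,NW)=44, d(NW,T)=63/2
iteration 2: select H,NW (d=9); attach at lengths (9/2, 3/2); label the merged cluster HNW
  updated: d(HNW,M)=39, d(HNW,T)=25
iteration 3: select HNW,T (d=25); attach at lengths (8, 25/2); label the merged cluster HNTW
  updated: d(HNTW,M)=145/4
iteration 4: select HNTW,M (d=145/4); attach at lengths (45/8, 145/8); label the merged cluster HMNTW
final tree: (((H:9/2,(N:3,W:3):3/2):8,T:25/2):45/8,M:145/8)
total length: 225/4

H,NW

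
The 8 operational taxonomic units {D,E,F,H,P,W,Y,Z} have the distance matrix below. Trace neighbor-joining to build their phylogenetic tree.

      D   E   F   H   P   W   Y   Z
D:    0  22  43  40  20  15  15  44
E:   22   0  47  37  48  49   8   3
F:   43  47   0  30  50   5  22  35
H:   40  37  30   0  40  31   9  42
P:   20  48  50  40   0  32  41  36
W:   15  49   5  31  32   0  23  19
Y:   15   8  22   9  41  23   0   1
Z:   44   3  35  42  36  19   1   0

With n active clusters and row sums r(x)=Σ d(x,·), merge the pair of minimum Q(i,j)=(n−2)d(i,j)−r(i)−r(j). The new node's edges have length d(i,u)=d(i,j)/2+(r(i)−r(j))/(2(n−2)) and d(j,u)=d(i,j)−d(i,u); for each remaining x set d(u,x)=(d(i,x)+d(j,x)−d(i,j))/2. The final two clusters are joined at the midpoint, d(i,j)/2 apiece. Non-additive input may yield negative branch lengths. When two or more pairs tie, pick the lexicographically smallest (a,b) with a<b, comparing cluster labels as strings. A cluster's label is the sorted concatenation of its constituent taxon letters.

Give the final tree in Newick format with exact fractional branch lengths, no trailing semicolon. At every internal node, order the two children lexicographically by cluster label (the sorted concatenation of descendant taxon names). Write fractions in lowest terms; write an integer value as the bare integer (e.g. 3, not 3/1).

((((D:33/8,P:127/8):169/16,(F:38/5,W:-13/5):191/16):59/16,((E:13/3,Z:-4/3):119/12,Y:-83/12):127/16):225/32,H:225/32)

step 1: merge (E,Z) at d=3, Q=-376; branch lengths E→13/3, Z→-4/3; new cluster EZ
  updated: d(D,EZ)=63/2, d(EZ,F)=79/2, d(EZ,H)=38, d(EZ,P)=81/2, d(EZ,W)=65/2, d(EZ,Y)=3
step 2: merge (F,W) at d=5, Q=-303; branch lengths F→38/5, W→-13/5; new cluster FW
  updated: d(D,FW)=53/2, d(EZ,FW)=67/2, d(FW,H)=28, d(FW,P)=77/2, d(FW,Y)=20
step 3: merge (D,P) at d=20, Q=-233; branch lengths D→33/8, P→127/8; new cluster DP
  updated: d(DP,EZ)=26, d(DP,FW)=45/2, d(DP,H)=30, d(DP,Y)=18
step 4: merge (EZ,Y) at d=3, Q=-283/2; branch lengths EZ→119/12, Y→-83/12; new cluster EYZ
  updated: d(DP,EYZ)=41/2, d(EYZ,FW)=101/4, d(EYZ,H)=22
step 5: merge (DP,FW) at d=45/2, Q=-415/4; branch lengths DP→169/16, FW→191/16; new cluster DFPW
  updated: d(DFPW,EYZ)=93/8, d(DFPW,H)=71/4
step 6: merge (DFPW,EYZ) at d=93/8, Q=-411/8; branch lengths DFPW→59/16, EYZ→127/16; new cluster DEFPWYZ
  updated: d(DEFPWYZ,H)=225/16
step 7: merge (DEFPWYZ,H) at d=225/16; branch lengths DEFPWYZ→225/32, H→225/32; new cluster DEFHPWYZ
final tree: ((((D:33/8,P:127/8):169/16,(F:38/5,W:-13/5):191/16):59/16,((E:13/3,Z:-4/3):119/12,Y:-83/12):127/16):225/32,H:225/32)
total length: 1267/16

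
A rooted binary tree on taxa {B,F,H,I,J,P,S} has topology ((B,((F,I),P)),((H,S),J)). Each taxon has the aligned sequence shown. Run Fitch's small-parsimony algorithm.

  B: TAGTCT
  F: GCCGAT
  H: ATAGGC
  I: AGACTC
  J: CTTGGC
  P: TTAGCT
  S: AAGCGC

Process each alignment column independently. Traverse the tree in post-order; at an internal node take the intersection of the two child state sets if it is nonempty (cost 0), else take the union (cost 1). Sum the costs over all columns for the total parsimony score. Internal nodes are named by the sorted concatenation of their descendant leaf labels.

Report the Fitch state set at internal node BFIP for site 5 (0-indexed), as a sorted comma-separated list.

T

FI@0: {G} ∪ {A} = {A,G} (union, +1)
FIP@0: {A,G} ∪ {T} = {A,G,T} (union, +1)
BFIP@0: {T} ∩ {A,G,T} = {T} (intersection, +0)
HS@0: {A} ∩ {A} = {A} (intersection, +0)
HJS@0: {A} ∪ {C} = {A,C} (union, +1)
BFHIJPS@0: {T} ∪ {A,C} = {A,C,T} (union, +1)
FI@1: {C} ∪ {G} = {C,G} (union, +1)
FIP@1: {C,G} ∪ {T} = {C,G,T} (union, +1)
BFIP@1: {A} ∪ {C,G,T} = {A,C,G,T} (union, +1)
HS@1: {T} ∪ {A} = {A,T} (union, +1)
HJS@1: {A,T} ∩ {T} = {T} (intersection, +0)
BFHIJPS@1: {A,C,G,T} ∩ {T} = {T} (intersection, +0)
FI@2: {C} ∪ {A} = {A,C} (union, +1)
FIP@2: {A,C} ∩ {A} = {A} (intersection, +0)
BFIP@2: {G} ∪ {A} = {A,G} (union, +1)
HS@2: {A} ∪ {G} = {A,G} (union, +1)
HJS@2: {A,G} ∪ {T} = {A,G,T} (union, +1)
BFHIJPS@2: {A,G} ∩ {A,G,T} = {A,G} (intersection, +0)
FI@3: {G} ∪ {C} = {C,G} (union, +1)
FIP@3: {C,G} ∩ {G} = {G} (intersection, +0)
BFIP@3: {T} ∪ {G} = {G,T} (union, +1)
HS@3: {G} ∪ {C} = {C,G} (union, +1)
HJS@3: {C,G} ∩ {G} = {G} (intersection, +0)
BFHIJPS@3: {G,T} ∩ {G} = {G} (intersection, +0)
FI@4: {A} ∪ {T} = {A,T} (union, +1)
FIP@4: {A,T} ∪ {C} = {A,C,T} (union, +1)
BFIP@4: {C} ∩ {A,C,T} = {C} (intersection, +0)
HS@4: {G} ∩ {G} = {G} (intersection, +0)
HJS@4: {G} ∩ {G} = {G} (intersection, +0)
BFHIJPS@4: {C} ∪ {G} = {C,G} (union, +1)
FI@5: {T} ∪ {C} = {C,T} (union, +1)
FIP@5: {C,T} ∩ {T} = {T} (intersection, +0)
BFIP@5: {T} ∩ {T} = {T} (intersection, +0)
HS@5: {C} ∩ {C} = {C} (intersection, +0)
HJS@5: {C} ∩ {C} = {C} (intersection, +0)
BFHIJPS@5: {T} ∪ {C} = {C,T} (union, +1)
per-site changes: [4, 4, 4, 3, 3, 2]; total = 20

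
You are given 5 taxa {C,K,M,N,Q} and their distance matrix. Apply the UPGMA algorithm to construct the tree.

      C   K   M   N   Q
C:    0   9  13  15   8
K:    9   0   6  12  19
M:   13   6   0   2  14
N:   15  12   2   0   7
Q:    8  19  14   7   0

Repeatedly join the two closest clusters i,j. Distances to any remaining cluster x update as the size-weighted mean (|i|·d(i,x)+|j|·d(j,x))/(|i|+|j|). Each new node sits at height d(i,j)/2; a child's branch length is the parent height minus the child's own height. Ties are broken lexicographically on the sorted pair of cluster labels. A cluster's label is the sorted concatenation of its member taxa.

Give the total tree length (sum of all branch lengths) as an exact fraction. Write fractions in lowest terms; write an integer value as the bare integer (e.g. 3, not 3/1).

67/3

1. join M+N (d=2) ⇒ MN; edges |M|=1, |N|=1
  updated: d(C,MN)=14, d(K,MN)=9, d(MN,Q)=21/2
2. join C+Q (d=8) ⇒ CQ; edges |C|=4, |Q|=4
  updated: d(CQ,K)=14, d(CQ,MN)=49/4
3. join K+MN (d=9) ⇒ KMN; edges |K|=9/2, |MN|=7/2
  updated: d(CQ,KMN)=77/6
4. join CQ+KMN (d=77/6) ⇒ CKMNQ; edges |CQ|=29/12, |KMN|=23/12
final tree: ((C:4,Q:4):29/12,(K:9/2,(M:1,N:1):7/2):23/12)
total length: 67/3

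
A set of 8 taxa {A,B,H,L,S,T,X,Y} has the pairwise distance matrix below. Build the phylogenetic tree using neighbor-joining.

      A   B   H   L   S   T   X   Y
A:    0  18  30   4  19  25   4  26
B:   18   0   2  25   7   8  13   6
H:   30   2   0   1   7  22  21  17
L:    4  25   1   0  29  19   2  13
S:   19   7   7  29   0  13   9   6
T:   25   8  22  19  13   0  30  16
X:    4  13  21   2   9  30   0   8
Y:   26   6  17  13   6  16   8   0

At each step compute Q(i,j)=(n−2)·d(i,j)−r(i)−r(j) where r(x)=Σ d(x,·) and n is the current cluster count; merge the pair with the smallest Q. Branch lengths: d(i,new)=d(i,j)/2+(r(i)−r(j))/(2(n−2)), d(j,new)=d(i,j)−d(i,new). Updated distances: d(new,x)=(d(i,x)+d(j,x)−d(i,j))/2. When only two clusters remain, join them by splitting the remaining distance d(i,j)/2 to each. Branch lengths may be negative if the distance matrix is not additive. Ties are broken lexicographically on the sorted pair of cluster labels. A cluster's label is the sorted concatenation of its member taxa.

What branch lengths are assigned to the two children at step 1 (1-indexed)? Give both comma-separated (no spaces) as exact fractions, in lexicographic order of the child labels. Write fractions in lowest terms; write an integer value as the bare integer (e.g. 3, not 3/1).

step 1: merge (A,L) at d=4, Q=-195; branch lengths A→19/4, L→-3/4; new cluster AL
  updated: d(AL,B)=39/2, d(AL,H)=27/2, d(AL,S)=22, d(AL,T)=20, d(AL,X)=1, d(AL,Y)=35/2
step 2: merge (AL,X) at d=1, Q=-341/2; branch lengths AL→33/20, X→-13/20; new cluster ALX
  updated: d(ALX,B)=63/4, d(ALX,H)=67/4, d(ALX,S)=15, d(ALX,T)=49/2, d(ALX,Y)=49/4
step 3: merge (B,H) at d=2, Q=-191/2; branch lengths B→-9/4, H→17/4; new cluster BH
  updated: d(ALX,BH)=61/4, d(BH,S)=6, d(BH,T)=14, d(BH,Y)=21/2
step 4: merge (ALX,Y) at d=49/4, Q=-75; branch lengths ALX→59/6, Y→29/12; new cluster ALXY
  updated: d(ALXY,BH)=27/4, d(ALXY,S)=35/8, d(ALXY,T)=113/8
step 5: merge (ALXY,S) at d=35/8, Q=-319/8; branch lengths ALXY→85/32, S→55/32; new cluster ALSXY
  updated: d(ALSXY,BH)=67/16, d(ALSXY,T)=91/8
step 6: merge (ALSXY,BH) at d=67/16, Q=-473/16; branch lengths ALSXY→25/32, BH→109/32; new cluster ABHLSXY
  updated: d(ABHLSXY,T)=339/32
step 7: merge (ABHLSXY,T) at d=339/32; branch lengths ABHLSXY→339/64, T→339/64; new cluster ABHLSTXY
final tree: ((((((A:19/4,L:-3/4):33/20,X:-13/20):59/6,Y:29/12):85/32,S:55/32):25/32,(B:-9/4,H:17/4):109/32):339/64,T:339/64)
total length: 1229/32

19/4,-3/4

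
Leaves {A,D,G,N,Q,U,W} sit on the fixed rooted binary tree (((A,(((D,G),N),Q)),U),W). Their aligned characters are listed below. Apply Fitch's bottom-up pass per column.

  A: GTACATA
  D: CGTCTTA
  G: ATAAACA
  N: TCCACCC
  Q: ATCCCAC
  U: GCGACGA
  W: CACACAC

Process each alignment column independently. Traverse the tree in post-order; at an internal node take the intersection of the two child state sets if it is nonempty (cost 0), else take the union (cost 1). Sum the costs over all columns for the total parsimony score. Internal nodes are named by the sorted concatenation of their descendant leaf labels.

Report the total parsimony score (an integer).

[col 0] DG: children D:{C}, G:{A} ∪→ {A,C}; cost 1
[col 0] DGN: children DG:{A,C}, N:{T} ∪→ {A,C,T}; cost 1
[col 0] DGNQ: children DGN:{A,C,T}, Q:{A} ∩→ {A}; cost 0
[col 0] ADGNQ: children A:{G}, DGNQ:{A} ∪→ {A,G}; cost 1
[col 0] ADGNQU: children ADGNQ:{A,G}, U:{G} ∩→ {G}; cost 0
[col 0] ADGNQUW: children ADGNQU:{G}, W:{C} ∪→ {C,G}; cost 1
[col 1] DG: children D:{G}, G:{T} ∪→ {G,T}; cost 1
[col 1] DGN: children DG:{G,T}, N:{C} ∪→ {C,G,T}; cost 1
[col 1] DGNQ: children DGN:{C,G,T}, Q:{T} ∩→ {T}; cost 0
[col 1] ADGNQ: children A:{T}, DGNQ:{T} ∩→ {T}; cost 0
[col 1] ADGNQU: children ADGNQ:{T}, U:{C} ∪→ {C,T}; cost 1
[col 1] ADGNQUW: children ADGNQU:{C,T}, W:{A} ∪→ {A,C,T}; cost 1
[col 2] DG: children D:{T}, G:{A} ∪→ {A,T}; cost 1
[col 2] DGN: children DG:{A,T}, N:{C} ∪→ {A,C,T}; cost 1
[col 2] DGNQ: children DGN:{A,C,T}, Q:{C} ∩→ {C}; cost 0
[col 2] ADGNQ: children A:{A}, DGNQ:{C} ∪→ {A,C}; cost 1
[col 2] ADGNQU: children ADGNQ:{A,C}, U:{G} ∪→ {A,C,G}; cost 1
[col 2] ADGNQUW: children ADGNQU:{A,C,G}, W:{C} ∩→ {C}; cost 0
[col 3] DG: children D:{C}, G:{A} ∪→ {A,C}; cost 1
[col 3] DGN: children DG:{A,C}, N:{A} ∩→ {A}; cost 0
[col 3] DGNQ: children DGN:{A}, Q:{C} ∪→ {A,C}; cost 1
[col 3] ADGNQ: children A:{C}, DGNQ:{A,C} ∩→ {C}; cost 0
[col 3] ADGNQU: children ADGNQ:{C}, U:{A} ∪→ {A,C}; cost 1
[col 3] ADGNQUW: children ADGNQU:{A,C}, W:{A} ∩→ {A}; cost 0
[col 4] DG: children D:{T}, G:{A} ∪→ {A,T}; cost 1
[col 4] DGN: children DG:{A,T}, N:{C} ∪→ {A,C,T}; cost 1
[col 4] DGNQ: children DGN:{A,C,T}, Q:{C} ∩→ {C}; cost 0
[col 4] ADGNQ: children A:{A}, DGNQ:{C} ∪→ {A,C}; cost 1
[col 4] ADGNQU: children ADGNQ:{A,C}, U:{C} ∩→ {C}; cost 0
[col 4] ADGNQUW: children ADGNQU:{C}, W:{C} ∩→ {C}; cost 0
[col 5] DG: children D:{T}, G:{C} ∪→ {C,T}; cost 1
[col 5] DGN: children DG:{C,T}, N:{C} ∩→ {C}; cost 0
[col 5] DGNQ: children DGN:{C}, Q:{A} ∪→ {A,C}; cost 1
[col 5] ADGNQ: children A:{T}, DGNQ:{A,C} ∪→ {A,C,T}; cost 1
[col 5] ADGNQU: children ADGNQ:{A,C,T}, U:{G} ∪→ {A,C,G,T}; cost 1
[col 5] ADGNQUW: children ADGNQU:{A,C,G,T}, W:{A} ∩→ {A}; cost 0
[col 6] DG: children D:{A}, G:{A} ∩→ {A}; cost 0
[col 6] DGN: children DG:{A}, N:{C} ∪→ {A,C}; cost 1
[col 6] DGNQ: children DGN:{A,C}, Q:{C} ∩→ {C}; cost 0
[col 6] ADGNQ: children A:{A}, DGNQ:{C} ∪→ {A,C}; cost 1
[col 6] ADGNQU: children ADGNQ:{A,C}, U:{A} ∩→ {A}; cost 0
[col 6] ADGNQUW: children ADGNQU:{A}, W:{C} ∪→ {A,C}; cost 1
per-site changes: [4, 4, 4, 3, 3, 4, 3]; total = 25

25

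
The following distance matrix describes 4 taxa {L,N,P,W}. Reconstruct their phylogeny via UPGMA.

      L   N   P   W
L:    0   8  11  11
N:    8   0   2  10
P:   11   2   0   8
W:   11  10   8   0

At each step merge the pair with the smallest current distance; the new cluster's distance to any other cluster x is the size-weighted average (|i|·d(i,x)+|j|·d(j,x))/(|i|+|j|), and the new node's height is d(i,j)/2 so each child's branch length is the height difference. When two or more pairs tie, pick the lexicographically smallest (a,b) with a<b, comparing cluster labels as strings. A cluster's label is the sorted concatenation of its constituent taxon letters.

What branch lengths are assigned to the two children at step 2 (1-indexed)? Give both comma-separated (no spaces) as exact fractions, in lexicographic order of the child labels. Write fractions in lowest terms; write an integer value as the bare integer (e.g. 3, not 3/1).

7/2,9/2

1. join N+P (d=2) ⇒ NP; edges |N|=1, |P|=1
  updated: d(L,NP)=19/2, d(NP,W)=9
2. join NP+W (d=9) ⇒ NPW; edges |NP|=7/2, |W|=9/2
  updated: d(L,NPW)=10
3. join L+NPW (d=10) ⇒ LNPW; edges |L|=5, |NPW|=1/2
final tree: (L:5,((N:1,P:1):7/2,W:9/2):1/2)
total length: 31/2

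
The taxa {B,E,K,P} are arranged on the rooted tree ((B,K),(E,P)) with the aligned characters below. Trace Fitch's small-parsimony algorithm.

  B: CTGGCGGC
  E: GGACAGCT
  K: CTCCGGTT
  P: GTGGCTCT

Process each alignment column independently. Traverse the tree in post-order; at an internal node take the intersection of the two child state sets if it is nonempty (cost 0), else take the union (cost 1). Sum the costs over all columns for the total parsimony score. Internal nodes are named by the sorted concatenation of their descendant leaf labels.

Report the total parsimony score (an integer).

12

[col 0] BK: children B:{C}, K:{C} ∩→ {C}; cost 0
[col 0] EP: children E:{G}, P:{G} ∩→ {G}; cost 0
[col 0] BEKP: children BK:{C}, EP:{G} ∪→ {C,G}; cost 1
[col 1] BK: children B:{T}, K:{T} ∩→ {T}; cost 0
[col 1] EP: children E:{G}, P:{T} ∪→ {G,T}; cost 1
[col 1] BEKP: children BK:{T}, EP:{G,T} ∩→ {T}; cost 0
[col 2] BK: children B:{G}, K:{C} ∪→ {C,G}; cost 1
[col 2] EP: children E:{A}, P:{G} ∪→ {A,G}; cost 1
[col 2] BEKP: children BK:{C,G}, EP:{A,G} ∩→ {G}; cost 0
[col 3] BK: children B:{G}, K:{C} ∪→ {C,G}; cost 1
[col 3] EP: children E:{C}, P:{G} ∪→ {C,G}; cost 1
[col 3] BEKP: children BK:{C,G}, EP:{C,G} ∩→ {C,G}; cost 0
[col 4] BK: children B:{C}, K:{G} ∪→ {C,G}; cost 1
[col 4] EP: children E:{A}, P:{C} ∪→ {A,C}; cost 1
[col 4] BEKP: children BK:{C,G}, EP:{A,C} ∩→ {C}; cost 0
[col 5] BK: children B:{G}, K:{G} ∩→ {G}; cost 0
[col 5] EP: children E:{G}, P:{T} ∪→ {G,T}; cost 1
[col 5] BEKP: children BK:{G}, EP:{G,T} ∩→ {G}; cost 0
[col 6] BK: children B:{G}, K:{T} ∪→ {G,T}; cost 1
[col 6] EP: children E:{C}, P:{C} ∩→ {C}; cost 0
[col 6] BEKP: children BK:{G,T}, EP:{C} ∪→ {C,G,T}; cost 1
[col 7] BK: children B:{C}, K:{T} ∪→ {C,T}; cost 1
[col 7] EP: children E:{T}, P:{T} ∩→ {T}; cost 0
[col 7] BEKP: children BK:{C,T}, EP:{T} ∩→ {T}; cost 0
per-site changes: [1, 1, 2, 2, 2, 1, 2, 1]; total = 12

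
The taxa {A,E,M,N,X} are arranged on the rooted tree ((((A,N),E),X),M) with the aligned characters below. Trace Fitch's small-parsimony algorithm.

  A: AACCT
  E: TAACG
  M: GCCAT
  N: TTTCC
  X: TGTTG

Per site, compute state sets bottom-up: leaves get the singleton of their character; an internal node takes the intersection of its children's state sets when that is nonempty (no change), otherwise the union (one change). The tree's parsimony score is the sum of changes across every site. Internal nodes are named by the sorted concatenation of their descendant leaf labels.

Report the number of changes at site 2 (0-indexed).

AN@0: {A} ∪ {T} = {A,T} (union, +1)
AEN@0: {A,T} ∩ {T} = {T} (intersection, +0)
AENX@0: {T} ∩ {T} = {T} (intersection, +0)
AEMNX@0: {T} ∪ {G} = {G,T} (union, +1)
AN@1: {A} ∪ {T} = {A,T} (union, +1)
AEN@1: {A,T} ∩ {A} = {A} (intersection, +0)
AENX@1: {A} ∪ {G} = {A,G} (union, +1)
AEMNX@1: {A,G} ∪ {C} = {A,C,G} (union, +1)
AN@2: {C} ∪ {T} = {C,T} (union, +1)
AEN@2: {C,T} ∪ {A} = {A,C,T} (union, +1)
AENX@2: {A,C,T} ∩ {T} = {T} (intersection, +0)
AEMNX@2: {T} ∪ {C} = {C,T} (union, +1)
AN@3: {C} ∩ {C} = {C} (intersection, +0)
AEN@3: {C} ∩ {C} = {C} (intersection, +0)
AENX@3: {C} ∪ {T} = {C,T} (union, +1)
AEMNX@3: {C,T} ∪ {A} = {A,C,T} (union, +1)
AN@4: {T} ∪ {C} = {C,T} (union, +1)
AEN@4: {C,T} ∪ {G} = {C,G,T} (union, +1)
AENX@4: {C,G,T} ∩ {G} = {G} (intersection, +0)
AEMNX@4: {G} ∪ {T} = {G,T} (union, +1)
per-site changes: [2, 3, 3, 2, 3]; total = 13

3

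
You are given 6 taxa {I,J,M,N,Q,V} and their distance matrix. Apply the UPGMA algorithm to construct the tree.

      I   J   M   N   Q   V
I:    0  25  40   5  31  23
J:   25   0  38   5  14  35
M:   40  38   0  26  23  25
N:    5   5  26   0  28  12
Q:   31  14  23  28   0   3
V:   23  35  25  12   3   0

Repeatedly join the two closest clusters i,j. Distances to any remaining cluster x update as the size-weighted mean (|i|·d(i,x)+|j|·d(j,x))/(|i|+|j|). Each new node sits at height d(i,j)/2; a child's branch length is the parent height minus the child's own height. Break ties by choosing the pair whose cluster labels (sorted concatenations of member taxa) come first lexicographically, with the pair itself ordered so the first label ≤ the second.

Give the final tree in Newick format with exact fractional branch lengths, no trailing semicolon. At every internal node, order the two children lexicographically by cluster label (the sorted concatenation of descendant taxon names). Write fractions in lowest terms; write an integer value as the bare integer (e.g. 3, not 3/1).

((((I:5/2,N:5/2):5,J:15/2):53/12,(Q:3/2,V:3/2):125/12):197/60,M:76/5)

iteration 1: select Q,V (d=3); attach at lengths (3/2, 3/2); label the merged cluster QV
  updated: d(I,QV)=27, d(J,QV)=49/2, d(M,QV)=24, d(N,QV)=20
iteration 2: select I,N (d=5); attach at lengths (5/2, 5/2); label the merged cluster IN
  updated: d(IN,J)=15, d(IN,M)=33, d(IN,QV)=47/2
iteration 3: select IN,J (d=15); attach at lengths (5, 15/2); label the merged cluster IJN
  updated: d(IJN,M)=104/3, d(IJN,QV)=143/6
iteration 4: select IJN,QV (d=143/6); attach at lengths (53/12, 125/12); label the merged cluster IJNQV
  updated: d(IJNQV,M)=152/5
iteration 5: select IJNQV,M (d=152/5); attach at lengths (197/60, 76/5); label the merged cluster IJMNQV
final tree: ((((I:5/2,N:5/2):5,J:15/2):53/12,(Q:3/2,V:3/2):125/12):197/60,M:76/5)
total length: 3229/60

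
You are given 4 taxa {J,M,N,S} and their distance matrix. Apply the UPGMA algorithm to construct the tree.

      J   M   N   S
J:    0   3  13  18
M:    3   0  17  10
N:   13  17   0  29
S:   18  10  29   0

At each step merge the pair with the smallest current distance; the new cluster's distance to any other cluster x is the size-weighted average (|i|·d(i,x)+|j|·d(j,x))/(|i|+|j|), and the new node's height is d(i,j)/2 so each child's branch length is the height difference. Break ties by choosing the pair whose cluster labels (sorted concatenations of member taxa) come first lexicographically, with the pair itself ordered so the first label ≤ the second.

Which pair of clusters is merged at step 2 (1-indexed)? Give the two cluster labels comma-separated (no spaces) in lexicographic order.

JM,S

iteration 1: select J,M (d=3); attach at lengths (3/2, 3/2); label the merged cluster JM
  updated: d(JM,N)=15, d(JM,S)=14
iteration 2: select JM,S (d=14); attach at lengths (11/2, 7); label the merged cluster JMS
  updated: d(JMS,N)=59/3
iteration 3: select JMS,N (d=59/3); attach at lengths (17/6, 59/6); label the merged cluster JMNS
final tree: (((J:3/2,M:3/2):11/2,S:7):17/6,N:59/6)
total length: 169/6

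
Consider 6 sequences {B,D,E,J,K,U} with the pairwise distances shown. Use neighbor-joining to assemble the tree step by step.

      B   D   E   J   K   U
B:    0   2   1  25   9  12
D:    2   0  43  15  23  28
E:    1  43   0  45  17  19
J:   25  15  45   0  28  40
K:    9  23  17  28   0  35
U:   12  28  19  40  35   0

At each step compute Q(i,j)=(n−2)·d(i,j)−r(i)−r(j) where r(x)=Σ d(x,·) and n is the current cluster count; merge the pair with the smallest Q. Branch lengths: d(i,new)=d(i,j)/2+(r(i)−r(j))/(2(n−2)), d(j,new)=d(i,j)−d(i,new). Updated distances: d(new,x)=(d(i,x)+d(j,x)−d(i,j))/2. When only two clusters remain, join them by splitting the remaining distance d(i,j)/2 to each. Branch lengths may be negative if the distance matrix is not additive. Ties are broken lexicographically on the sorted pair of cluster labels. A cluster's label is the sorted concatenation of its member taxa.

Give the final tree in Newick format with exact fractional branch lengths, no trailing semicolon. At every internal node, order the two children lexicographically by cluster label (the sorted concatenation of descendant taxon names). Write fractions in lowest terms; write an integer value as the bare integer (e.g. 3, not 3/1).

(((B:-59/8,((D:9/4,J:51/4):31/3,K:23/3):47/8):35/8,E:23/4):53/8,U:53/8)

step 1: merge (D,J) at d=15, Q=-204; branch lengths D→9/4, J→51/4; new cluster DJ
  updated: d(B,DJ)=6, d(DJ,E)=73/2, d(DJ,K)=18, d(DJ,U)=53/2
step 2: merge (DJ,K) at d=18, Q=-112; branch lengths DJ→31/3, K→23/3; new cluster DJK
  updated: d(B,DJK)=-3/2, d(DJK,E)=71/4, d(DJK,U)=87/4
step 3: merge (B,DJK) at d=-3/2, Q=-105/2; branch lengths B→-59/8, DJK→47/8; new cluster BDJK
  updated: d(BDJK,E)=81/8, d(BDJK,U)=141/8
step 4: merge (BDJK,E) at d=81/8, Q=-187/4; branch lengths BDJK→35/8, E→23/4; new cluster BDEJK
  updated: d(BDEJK,U)=53/4
step 5: merge (BDEJK,U) at d=53/4; branch lengths BDEJK→53/8, U→53/8; new cluster BDEJKU
final tree: (((B:-59/8,((D:9/4,J:51/4):31/3,K:23/3):47/8):35/8,E:23/4):53/8,U:53/8)
total length: 439/8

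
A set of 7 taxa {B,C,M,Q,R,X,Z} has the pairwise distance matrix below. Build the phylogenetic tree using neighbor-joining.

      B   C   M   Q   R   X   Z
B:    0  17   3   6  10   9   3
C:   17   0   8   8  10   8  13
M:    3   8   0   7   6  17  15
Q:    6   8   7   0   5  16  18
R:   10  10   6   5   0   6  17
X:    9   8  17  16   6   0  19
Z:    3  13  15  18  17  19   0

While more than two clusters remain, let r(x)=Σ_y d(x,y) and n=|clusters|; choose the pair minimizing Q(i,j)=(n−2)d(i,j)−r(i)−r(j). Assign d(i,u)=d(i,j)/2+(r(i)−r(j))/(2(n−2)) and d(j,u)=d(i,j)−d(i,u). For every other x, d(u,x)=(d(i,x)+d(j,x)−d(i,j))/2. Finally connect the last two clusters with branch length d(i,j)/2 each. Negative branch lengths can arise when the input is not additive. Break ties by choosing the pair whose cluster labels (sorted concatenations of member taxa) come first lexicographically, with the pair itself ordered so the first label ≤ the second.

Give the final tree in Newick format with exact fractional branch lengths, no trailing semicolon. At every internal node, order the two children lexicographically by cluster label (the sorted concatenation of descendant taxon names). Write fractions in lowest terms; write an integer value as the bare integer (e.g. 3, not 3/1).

(((((B:-11/5,Z:26/5):65/12,M:25/12):29/16,Q:51/16):21/16,(C:5/2,X:11/2):43/16):21/32,R:21/32)

iteration 1: select B,Z (d=3, Q=-118); attach at lengths (-11/5, 26/5); label the merged cluster BZ
  updated: d(BZ,C)=27/2, d(BZ,M)=15/2, d(BZ,Q)=21/2, d(BZ,R)=12, d(BZ,X)=25/2
iteration 2: select C,X (d=8, Q=-75); attach at lengths (5/2, 11/2); label the merged cluster CX
  updated: d(BZ,CX)=9, d(CX,M)=17/2, d(CX,Q)=8, d(CX,R)=4
iteration 3: select BZ,M (d=15/2, Q=-91/2); attach at lengths (65/12, 25/12); label the merged cluster BMZ
  updated: d(BMZ,CX)=5, d(BMZ,Q)=5, d(BMZ,R)=21/4
iteration 4: select BMZ,Q (d=5, Q=-93/4); attach at lengths (29/16, 51/16); label the merged cluster BMQZ
  updated: d(BMQZ,CX)=4, d(BMQZ,R)=21/8
iteration 5: select BMQZ,CX (d=4, Q=-85/8); attach at lengths (21/16, 43/16); label the merged cluster BCMQXZ
  updated: d(BCMQXZ,R)=21/16
iteration 6: select BCMQXZ,R (d=21/16); attach at lengths (21/32, 21/32); label the merged cluster BCMQRXZ
final tree: (((((B:-11/5,Z:26/5):65/12,M:25/12):29/16,Q:51/16):21/16,(C:5/2,X:11/2):43/16):21/32,R:21/32)
total length: 461/16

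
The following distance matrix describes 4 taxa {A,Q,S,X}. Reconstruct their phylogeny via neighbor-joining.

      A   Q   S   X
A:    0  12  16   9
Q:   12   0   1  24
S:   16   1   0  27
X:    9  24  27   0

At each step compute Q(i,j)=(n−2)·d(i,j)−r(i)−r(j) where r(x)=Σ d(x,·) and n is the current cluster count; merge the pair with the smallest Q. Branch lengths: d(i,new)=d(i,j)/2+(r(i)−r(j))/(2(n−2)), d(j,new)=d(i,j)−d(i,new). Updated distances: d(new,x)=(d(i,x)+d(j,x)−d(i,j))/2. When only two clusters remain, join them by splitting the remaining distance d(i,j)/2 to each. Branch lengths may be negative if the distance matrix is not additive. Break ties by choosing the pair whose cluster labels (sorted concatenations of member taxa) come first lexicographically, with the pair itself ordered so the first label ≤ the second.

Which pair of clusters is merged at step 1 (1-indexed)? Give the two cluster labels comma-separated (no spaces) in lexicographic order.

1. join A+X (d=9, Q=-79) ⇒ AX; edges |A|=-5/4, |X|=41/4
  updated: d(AX,Q)=27/2, d(AX,S)=17
2. join AX+Q (d=27/2, Q=-63/2) ⇒ AQX; edges |AX|=59/4, |Q|=-5/4
  updated: d(AQX,S)=9/4
3. join AQX+S (d=9/4) ⇒ AQSX; edges |AQX|=9/8, |S|=9/8
final tree: (((A:-5/4,X:41/4):59/4,Q:-5/4):9/8,S:9/8)
total length: 99/4

A,X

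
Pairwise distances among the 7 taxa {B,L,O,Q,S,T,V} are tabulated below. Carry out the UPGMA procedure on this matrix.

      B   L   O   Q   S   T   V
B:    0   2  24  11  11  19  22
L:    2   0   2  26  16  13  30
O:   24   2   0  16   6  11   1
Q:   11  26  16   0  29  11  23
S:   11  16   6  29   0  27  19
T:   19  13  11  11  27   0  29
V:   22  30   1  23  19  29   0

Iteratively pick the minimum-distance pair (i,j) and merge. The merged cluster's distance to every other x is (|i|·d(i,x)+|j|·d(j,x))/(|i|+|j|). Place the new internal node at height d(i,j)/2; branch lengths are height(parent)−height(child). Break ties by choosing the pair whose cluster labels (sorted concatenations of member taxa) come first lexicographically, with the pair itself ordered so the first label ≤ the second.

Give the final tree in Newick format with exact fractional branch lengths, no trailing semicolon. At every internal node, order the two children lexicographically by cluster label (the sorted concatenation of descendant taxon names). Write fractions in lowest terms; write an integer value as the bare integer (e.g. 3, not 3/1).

iteration 1: select O,V (d=1); attach at lengths (1/2, 1/2); label the merged cluster OV
  updated: d(B,OV)=23, d(L,OV)=16, d(OV,Q)=39/2, d(OV,S)=25/2, d(OV,T)=20
iteration 2: select B,L (d=2); attach at lengths (1, 1); label the merged cluster BL
  updated: d(BL,OV)=39/2, d(BL,Q)=37/2, d(BL,S)=27/2, d(BL,T)=16
iteration 3: select Q,T (d=11); attach at lengths (11/2, 11/2); label the merged cluster QT
  updated: d(BL,QT)=69/4, d(OV,QT)=79/4, d(QT,S)=28
iteration 4: select OV,S (d=25/2); attach at lengths (23/4, 25/4); label the merged cluster OSV
  updated: d(BL,OSV)=35/2, d(OSV,QT)=45/2
iteration 5: select BL,QT (d=69/4); attach at lengths (61/8, 25/8); label the merged cluster BLQT
  updated: d(BLQT,OSV)=20
iteration 6: select BLQT,OSV (d=20); attach at lengths (11/8, 15/4); label the merged cluster BLOQSTV
final tree: (((B:1,L:1):61/8,(Q:11/2,T:11/2):25/8):11/8,((O:1/2,V:1/2):23/4,S:25/4):15/4)
total length: 335/8

(((B:1,L:1):61/8,(Q:11/2,T:11/2):25/8):11/8,((O:1/2,V:1/2):23/4,S:25/4):15/4)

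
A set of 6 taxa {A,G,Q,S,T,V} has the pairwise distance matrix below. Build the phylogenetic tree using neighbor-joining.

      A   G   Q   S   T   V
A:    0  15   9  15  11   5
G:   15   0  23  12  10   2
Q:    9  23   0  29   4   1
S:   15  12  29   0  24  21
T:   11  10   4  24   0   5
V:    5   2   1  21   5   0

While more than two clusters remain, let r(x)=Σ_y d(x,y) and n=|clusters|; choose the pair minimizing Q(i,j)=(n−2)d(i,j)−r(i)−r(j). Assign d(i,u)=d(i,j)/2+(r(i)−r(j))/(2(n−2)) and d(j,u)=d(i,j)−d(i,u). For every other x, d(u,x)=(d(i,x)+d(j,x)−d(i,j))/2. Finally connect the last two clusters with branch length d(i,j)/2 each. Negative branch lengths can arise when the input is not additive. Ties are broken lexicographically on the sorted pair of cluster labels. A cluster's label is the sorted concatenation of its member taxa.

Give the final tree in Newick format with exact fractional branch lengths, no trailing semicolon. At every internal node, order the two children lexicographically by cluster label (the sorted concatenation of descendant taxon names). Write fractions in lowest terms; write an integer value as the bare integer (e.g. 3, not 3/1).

(((A:3,(G:9/8,S:87/8):6):3,(Q:5/2,T:3/2):13/4):-9/8,V:-9/8)

step 1: merge (G,S) at d=12, Q=-115; branch lengths G→9/8, S→87/8; new cluster GS
  updated: d(A,GS)=9, d(GS,Q)=20, d(GS,T)=11, d(GS,V)=11/2
step 2: merge (Q,T) at d=4, Q=-53; branch lengths Q→5/2, T→3/2; new cluster QT
  updated: d(A,QT)=8, d(GS,QT)=27/2, d(QT,V)=1
step 3: merge (A,GS) at d=9, Q=-32; branch lengths A→3, GS→6; new cluster AGS
  updated: d(AGS,QT)=25/4, d(AGS,V)=3/4
step 4: merge (AGS,QT) at d=25/4, Q=-8; branch lengths AGS→3, QT→13/4; new cluster AGQST
  updated: d(AGQST,V)=-9/4
step 5: merge (AGQST,V) at d=-9/4; branch lengths AGQST→-9/8, V→-9/8; new cluster AGQSTV
final tree: (((A:3,(G:9/8,S:87/8):6):3,(Q:5/2,T:3/2):13/4):-9/8,V:-9/8)
total length: 29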